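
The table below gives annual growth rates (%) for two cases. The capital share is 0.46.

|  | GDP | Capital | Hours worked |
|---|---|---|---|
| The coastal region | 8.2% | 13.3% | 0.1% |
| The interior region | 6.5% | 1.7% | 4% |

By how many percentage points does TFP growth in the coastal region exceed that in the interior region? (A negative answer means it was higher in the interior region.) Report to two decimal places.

-1.53 percentage points

Labor's share = 1 − 0.46 = 0.54.
The coastal region: TFP = 8.2 − 6.118 − 0.054 = 2.028%.
The interior region: TFP = 6.5 − 0.782 − 2.16 = 3.558%.
Difference = 2.028 − (3.558) = -1.53 pp.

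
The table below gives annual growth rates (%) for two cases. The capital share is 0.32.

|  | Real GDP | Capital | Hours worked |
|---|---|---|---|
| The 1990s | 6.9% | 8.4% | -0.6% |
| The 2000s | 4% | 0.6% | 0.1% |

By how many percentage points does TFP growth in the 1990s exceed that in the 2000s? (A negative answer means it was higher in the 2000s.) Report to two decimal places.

Labor's share = 1 − 0.32 = 0.68.
The 1990s: TFP = 6.9 − 2.688 + 0.408 = 4.62%.
The 2000s: TFP = 4 − 0.192 − 0.068 = 3.74%.
Difference = 4.62 − (3.74) = 0.88 pp.

0.88 percentage points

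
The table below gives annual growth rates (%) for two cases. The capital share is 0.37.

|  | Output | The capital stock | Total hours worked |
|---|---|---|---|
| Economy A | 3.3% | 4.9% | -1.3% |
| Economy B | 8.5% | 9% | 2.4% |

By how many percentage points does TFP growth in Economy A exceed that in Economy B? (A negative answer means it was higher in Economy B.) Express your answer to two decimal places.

Labor's share = 1 − 0.37 = 0.63.
Economy A: TFP = 3.3 − 1.813 + 0.819 = 2.306%.
Economy B: TFP = 8.5 − 3.33 − 1.512 = 3.658%.
Difference = 2.306 − (3.658) = -1.352 pp.

-1.35 percentage points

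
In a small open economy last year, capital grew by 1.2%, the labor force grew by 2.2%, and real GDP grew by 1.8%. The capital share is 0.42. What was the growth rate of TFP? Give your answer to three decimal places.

0.020%

Labor's share = 1 − 0.42 = 0.58.
Capital: 0.42 × 1.2 = 0.504 pp.
The labor force: 0.58 × 2.2 = 1.276 pp.
TFP growth = 1.8 − 1.78 = 0.02%.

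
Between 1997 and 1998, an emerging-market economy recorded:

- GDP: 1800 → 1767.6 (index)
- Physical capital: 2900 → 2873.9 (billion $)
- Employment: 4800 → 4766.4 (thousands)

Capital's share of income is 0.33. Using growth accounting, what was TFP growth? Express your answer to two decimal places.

GDP growth = (1767.6 − 1800) / 1800 = -1.8%.
Physical capital growth = (2873.9 − 2900) / 2900 = -0.9%.
Employment growth = (4766.4 − 4800) / 4800 = -0.7%.
Labor's share = 1 − 0.33 = 0.67.
Physical capital: 0.33 × (-0.9) = -0.297 pp.
Employment: 0.67 × (-0.7) = -0.469 pp.
TFP growth = -1.8 + 0.766 = -1.034%.

-1.03%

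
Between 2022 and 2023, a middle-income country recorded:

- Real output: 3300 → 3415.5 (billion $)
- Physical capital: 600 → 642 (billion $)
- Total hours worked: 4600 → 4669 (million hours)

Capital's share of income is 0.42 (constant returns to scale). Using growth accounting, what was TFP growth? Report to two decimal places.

-0.31%

Real output growth = (3415.5 − 3300) / 3300 = 3.5%.
Physical capital growth = (642 − 600) / 600 = 7%.
Total hours worked growth = (4669 − 4600) / 4600 = 1.5%.
Labor's share = 1 − 0.42 = 0.58.
Physical capital: 0.42 × 7 = 2.94 pp.
Total hours worked: 0.58 × 1.5 = 0.87 pp.
TFP growth = 3.5 − 3.81 = -0.31%.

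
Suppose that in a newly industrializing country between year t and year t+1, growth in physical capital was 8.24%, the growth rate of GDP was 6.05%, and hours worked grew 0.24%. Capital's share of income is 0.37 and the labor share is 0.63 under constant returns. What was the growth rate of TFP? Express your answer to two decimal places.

Labor's share = 1 − 0.37 = 0.63.
Physical capital: 0.37 × 8.24 = 3.0488 pp.
Hours worked: 0.63 × 0.24 = 0.1512 pp.
TFP growth = 6.05 − 3.2 = 2.85%.

2.85%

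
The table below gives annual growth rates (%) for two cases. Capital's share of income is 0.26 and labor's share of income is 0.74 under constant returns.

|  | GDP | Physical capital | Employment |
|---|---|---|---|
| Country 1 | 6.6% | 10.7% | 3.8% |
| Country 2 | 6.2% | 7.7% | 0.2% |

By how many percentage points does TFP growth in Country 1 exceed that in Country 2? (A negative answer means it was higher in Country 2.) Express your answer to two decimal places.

Labor's share = 1 − 0.26 = 0.74.
Country 1: TFP = 6.6 − 2.782 − 2.812 = 1.006%.
Country 2: TFP = 6.2 − 2.002 − 0.148 = 4.05%.
Difference = 1.006 − (4.05) = -3.044 pp.

-3.04 percentage points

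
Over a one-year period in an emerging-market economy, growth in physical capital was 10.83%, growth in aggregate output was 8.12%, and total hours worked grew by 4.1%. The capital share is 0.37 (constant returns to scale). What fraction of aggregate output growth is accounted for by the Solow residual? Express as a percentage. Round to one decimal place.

The Solow residual accounted for 18.8% of growth.

Labor's share = 1 − 0.37 = 0.63.
Physical capital: 0.37 × 10.83 = 4.0071 pp.
Total hours worked: 0.63 × 4.1 = 2.583 pp.
TFP growth = 8.12 − 6.5901 = 1.5299%.
TFP share of growth = 1.5299 / 8.12 × 100 = 18.841%.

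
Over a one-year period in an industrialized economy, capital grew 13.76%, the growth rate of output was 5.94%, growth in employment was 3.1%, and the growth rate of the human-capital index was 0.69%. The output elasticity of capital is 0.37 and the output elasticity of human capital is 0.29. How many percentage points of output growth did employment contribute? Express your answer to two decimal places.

1.05 pp

Labor's share = 1 − 0.37 − 0.29 = 0.34.
Contribution = share × growth = 0.34 × 3.1 = 1.054 pp.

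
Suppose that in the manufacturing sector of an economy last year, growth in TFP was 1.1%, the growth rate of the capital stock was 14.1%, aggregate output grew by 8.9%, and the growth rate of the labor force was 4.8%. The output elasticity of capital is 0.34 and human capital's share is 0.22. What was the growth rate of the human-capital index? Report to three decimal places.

Labor's share = 1 − 0.34 − 0.22 = 0.44.
gY = gA + 0.34×14.1 + 0.44×4.8 + 0.22×g.
0.22×g = 8.9 − 1.1 − 6.906 = 0.894.
g = 0.894 / 0.22 = 4.06364%.

4.064%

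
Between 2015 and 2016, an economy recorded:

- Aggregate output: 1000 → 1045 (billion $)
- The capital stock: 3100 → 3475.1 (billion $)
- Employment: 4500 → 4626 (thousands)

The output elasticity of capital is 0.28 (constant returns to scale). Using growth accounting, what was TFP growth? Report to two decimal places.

-0.90%

Aggregate output growth = (1045 − 1000) / 1000 = 4.5%.
The capital stock growth = (3475.1 − 3100) / 3100 = 12.1%.
Employment growth = (4626 − 4500) / 4500 = 2.8%.
Labor's share = 1 − 0.28 = 0.72.
The capital stock: 0.28 × 12.1 = 3.388 pp.
Employment: 0.72 × 2.8 = 2.016 pp.
TFP growth = 4.5 − 5.404 = -0.904%.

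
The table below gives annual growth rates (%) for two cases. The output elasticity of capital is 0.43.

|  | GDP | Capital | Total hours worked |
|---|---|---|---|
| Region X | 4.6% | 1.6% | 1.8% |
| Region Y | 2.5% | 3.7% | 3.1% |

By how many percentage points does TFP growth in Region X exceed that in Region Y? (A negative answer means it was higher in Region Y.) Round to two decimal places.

3.74 percentage points

Labor's share = 1 − 0.43 = 0.57.
Region X: TFP = 4.6 − 0.688 − 1.026 = 2.886%.
Region Y: TFP = 2.5 − 1.591 − 1.767 = -0.858%.
Difference = 2.886 − (-0.858) = 3.744 pp.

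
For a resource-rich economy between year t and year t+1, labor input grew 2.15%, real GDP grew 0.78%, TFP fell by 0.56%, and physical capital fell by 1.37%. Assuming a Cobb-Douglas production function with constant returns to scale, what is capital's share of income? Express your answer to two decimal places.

0.23

gY = gA + α·gK + (1−α)·gL, so gY − gA − gL = α(gK − gL).
0.78 + 0.56 − 2.15 = α × (-1.37 − 2.15).
-0.81 = -3.52 α, so α = 0.2301.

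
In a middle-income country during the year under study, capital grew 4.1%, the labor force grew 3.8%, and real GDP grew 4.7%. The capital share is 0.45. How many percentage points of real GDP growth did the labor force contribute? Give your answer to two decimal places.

Labor's share = 1 − 0.45 = 0.55.
Contribution = share × growth = 0.55 × 3.8 = 2.09 pp.

2.09 pp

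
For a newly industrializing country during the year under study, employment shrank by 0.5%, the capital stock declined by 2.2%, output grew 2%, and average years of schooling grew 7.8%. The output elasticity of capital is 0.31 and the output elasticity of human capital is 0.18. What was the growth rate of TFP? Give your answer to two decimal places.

TFP growth was 1.53%.

Labor's share = 1 − 0.31 − 0.18 = 0.51.
The capital stock: 0.31 × (-2.2) = -0.682 pp.
Average years of schooling: 0.18 × 7.8 = 1.404 pp.
Employment: 0.51 × (-0.5) = -0.255 pp.
TFP growth = 2 − 0.467 = 1.533%.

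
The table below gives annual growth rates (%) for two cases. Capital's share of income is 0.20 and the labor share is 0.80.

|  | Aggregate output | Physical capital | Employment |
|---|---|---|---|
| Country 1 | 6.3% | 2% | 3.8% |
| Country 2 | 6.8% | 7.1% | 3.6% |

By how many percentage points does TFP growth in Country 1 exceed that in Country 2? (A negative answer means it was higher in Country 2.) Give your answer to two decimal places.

0.36 percentage points

Labor's share = 1 − 0.2 = 0.8.
Country 1: TFP = 6.3 − 0.4 − 3.04 = 2.86%.
Country 2: TFP = 6.8 − 1.42 − 2.88 = 2.5%.
Difference = 2.86 − (2.5) = 0.36 pp.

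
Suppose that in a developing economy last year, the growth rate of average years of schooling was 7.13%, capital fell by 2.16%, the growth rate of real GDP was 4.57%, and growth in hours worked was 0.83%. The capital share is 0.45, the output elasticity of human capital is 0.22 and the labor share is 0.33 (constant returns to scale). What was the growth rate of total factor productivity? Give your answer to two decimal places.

Labor's share = 1 − 0.45 − 0.22 = 0.33.
Capital: 0.45 × (-2.16) = -0.972 pp.
Average years of schooling: 0.22 × 7.13 = 1.5686 pp.
Hours worked: 0.33 × 0.83 = 0.2739 pp.
TFP growth = 4.57 − 0.8705 = 3.6995%.

3.70%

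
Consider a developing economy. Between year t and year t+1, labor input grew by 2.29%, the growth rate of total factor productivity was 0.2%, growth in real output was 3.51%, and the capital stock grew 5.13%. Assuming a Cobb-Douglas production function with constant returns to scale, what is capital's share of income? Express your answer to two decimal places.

gY = gA + α·gK + (1−α)·gL, so gY − gA − gL = α(gK − gL).
3.51 − 0.2 − 2.29 = α × (5.13 − 2.29).
1.02 = 2.84 α, so α = 0.3592.

α = 0.36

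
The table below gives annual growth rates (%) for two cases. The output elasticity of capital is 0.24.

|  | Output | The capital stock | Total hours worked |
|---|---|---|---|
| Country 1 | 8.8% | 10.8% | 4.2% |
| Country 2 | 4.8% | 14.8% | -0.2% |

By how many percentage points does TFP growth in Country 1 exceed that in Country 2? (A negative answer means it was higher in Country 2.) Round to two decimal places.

1.62 percentage points

Labor's share = 1 − 0.24 = 0.76.
Country 1: TFP = 8.8 − 2.592 − 3.192 = 3.016%.
Country 2: TFP = 4.8 − 3.552 + 0.152 = 1.4%.
Difference = 3.016 − (1.4) = 1.616 pp.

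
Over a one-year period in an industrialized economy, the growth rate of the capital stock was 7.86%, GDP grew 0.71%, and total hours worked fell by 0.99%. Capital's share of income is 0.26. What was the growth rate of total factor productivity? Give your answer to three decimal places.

-0.601%

Labor's share = 1 − 0.26 = 0.74.
The capital stock: 0.26 × 7.86 = 2.0436 pp.
Total hours worked: 0.74 × (-0.99) = -0.7326 pp.
TFP growth = 0.71 − 1.311 = -0.601%.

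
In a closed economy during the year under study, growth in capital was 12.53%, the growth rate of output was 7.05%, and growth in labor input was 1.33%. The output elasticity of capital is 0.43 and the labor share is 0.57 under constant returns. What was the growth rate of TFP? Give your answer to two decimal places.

0.90%

Labor's share = 1 − 0.43 = 0.57.
Capital: 0.43 × 12.53 = 5.3879 pp.
Labor input: 0.57 × 1.33 = 0.7581 pp.
TFP growth = 7.05 − 6.146 = 0.904%.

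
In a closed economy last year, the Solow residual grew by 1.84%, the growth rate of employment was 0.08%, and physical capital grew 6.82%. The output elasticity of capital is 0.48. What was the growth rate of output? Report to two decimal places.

Labor's share = 1 − 0.48 = 0.52.
Physical capital: 0.48 × 6.82 = 3.2736 pp.
Employment: 0.52 × 0.08 = 0.0416 pp.
Output growth = 1.84 + 3.3152 = 5.1552%.

5.16%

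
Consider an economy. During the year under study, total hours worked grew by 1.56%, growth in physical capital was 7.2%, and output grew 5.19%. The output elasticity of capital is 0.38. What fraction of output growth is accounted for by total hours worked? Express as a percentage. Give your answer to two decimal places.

Total hours worked accounted for 18.64% of growth.

Labor's share = 1 − 0.38 = 0.62.
Total hours worked contributed 0.62 × 1.56 = 0.9672 pp.
Share of growth = 0.9672 / 5.19 × 100 = 18.6358%.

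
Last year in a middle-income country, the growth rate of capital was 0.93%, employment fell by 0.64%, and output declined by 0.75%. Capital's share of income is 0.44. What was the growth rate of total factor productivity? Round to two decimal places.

Labor's share = 1 − 0.44 = 0.56.
Capital: 0.44 × 0.93 = 0.4092 pp.
Employment: 0.56 × (-0.64) = -0.3584 pp.
TFP growth = -0.75 − 0.0508 = -0.8008%.

-0.80%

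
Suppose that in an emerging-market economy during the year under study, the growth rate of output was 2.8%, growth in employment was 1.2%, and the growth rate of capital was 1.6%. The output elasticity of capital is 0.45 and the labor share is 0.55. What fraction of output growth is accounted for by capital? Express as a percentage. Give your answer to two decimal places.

25.71%

Capital contributed 0.45 × 1.6 = 0.72 pp.
Share of growth = 0.72 / 2.8 × 100 = 25.7143%.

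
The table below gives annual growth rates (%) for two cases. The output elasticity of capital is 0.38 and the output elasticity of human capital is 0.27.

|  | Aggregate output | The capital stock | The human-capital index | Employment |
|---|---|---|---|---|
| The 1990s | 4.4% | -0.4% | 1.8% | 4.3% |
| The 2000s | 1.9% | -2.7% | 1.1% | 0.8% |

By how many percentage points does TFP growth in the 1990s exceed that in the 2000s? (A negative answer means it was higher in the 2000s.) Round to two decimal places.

0.21 percentage points

Labor's share = 1 − 0.38 − 0.27 = 0.35.
The 1990s: TFP = 4.4 + 0.152 − 0.486 − 1.505 = 2.561%.
The 2000s: TFP = 1.9 + 1.026 − 0.297 − 0.28 = 2.349%.
Difference = 2.561 − (2.349) = 0.212 pp.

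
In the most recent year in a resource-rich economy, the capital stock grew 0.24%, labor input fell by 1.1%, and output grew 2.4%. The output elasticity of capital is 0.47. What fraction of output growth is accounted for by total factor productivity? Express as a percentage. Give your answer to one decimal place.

Labor's share = 1 − 0.47 = 0.53.
The capital stock: 0.47 × 0.24 = 0.1128 pp.
Labor input: 0.53 × (-1.1) = -0.583 pp.
TFP growth = 2.4 + 0.4702 = 2.8702%.
TFP share of growth = 2.8702 / 2.4 × 100 = 119.592%.

119.6%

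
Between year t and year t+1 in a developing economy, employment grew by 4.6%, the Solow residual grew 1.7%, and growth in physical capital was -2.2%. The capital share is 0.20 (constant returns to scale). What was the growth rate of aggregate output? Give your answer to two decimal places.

Labor's share = 1 − 0.2 = 0.8.
Physical capital: 0.2 × (-2.2) = -0.44 pp.
Employment: 0.8 × 4.6 = 3.68 pp.
Output growth = 1.7 + 3.24 = 4.94%.

4.94%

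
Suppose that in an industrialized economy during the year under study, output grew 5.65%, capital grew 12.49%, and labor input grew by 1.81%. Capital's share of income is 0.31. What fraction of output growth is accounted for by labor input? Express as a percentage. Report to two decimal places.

Labor input accounted for 22.10% of growth.

Labor's share = 1 − 0.31 = 0.69.
Labor input contributed 0.69 × 1.81 = 1.2489 pp.
Share of growth = 1.2489 / 5.65 × 100 = 22.1044%.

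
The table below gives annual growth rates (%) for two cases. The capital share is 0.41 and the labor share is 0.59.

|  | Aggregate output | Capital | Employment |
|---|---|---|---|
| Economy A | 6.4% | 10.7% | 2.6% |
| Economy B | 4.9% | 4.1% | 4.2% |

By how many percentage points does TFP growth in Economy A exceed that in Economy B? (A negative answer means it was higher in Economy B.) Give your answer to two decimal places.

-0.26 percentage points

Labor's share = 1 − 0.41 = 0.59.
Economy A: TFP = 6.4 − 4.387 − 1.534 = 0.479%.
Economy B: TFP = 4.9 − 1.681 − 2.478 = 0.741%.
Difference = 0.479 − (0.741) = -0.262 pp.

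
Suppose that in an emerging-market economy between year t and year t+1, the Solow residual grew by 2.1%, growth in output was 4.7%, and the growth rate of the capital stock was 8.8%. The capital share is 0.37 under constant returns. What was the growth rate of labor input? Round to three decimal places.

Labor's share = 1 − 0.37 = 0.63.
gY = gA + 0.37×8.8 + 0.63×g.
0.63×g = 4.7 − 2.1 − 3.256 = -0.656.
g = -0.656 / 0.63 = -1.04127%.

-1.041%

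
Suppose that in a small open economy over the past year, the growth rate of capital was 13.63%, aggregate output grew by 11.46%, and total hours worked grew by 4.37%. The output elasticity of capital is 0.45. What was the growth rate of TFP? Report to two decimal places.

Labor's share = 1 − 0.45 = 0.55.
Capital: 0.45 × 13.63 = 6.1335 pp.
Total hours worked: 0.55 × 4.37 = 2.4035 pp.
TFP growth = 11.46 − 8.537 = 2.923%.

TFP growth was 2.92%.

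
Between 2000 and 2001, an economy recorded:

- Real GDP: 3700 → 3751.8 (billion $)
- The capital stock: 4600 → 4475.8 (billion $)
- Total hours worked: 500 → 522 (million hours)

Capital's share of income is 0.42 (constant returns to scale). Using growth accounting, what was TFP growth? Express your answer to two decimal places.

-0.02%

Real GDP growth = (3751.8 − 3700) / 3700 = 1.4%.
The capital stock growth = (4475.8 − 4600) / 4600 = -2.7%.
Total hours worked growth = (522 − 500) / 500 = 4.4%.
Labor's share = 1 − 0.42 = 0.58.
The capital stock: 0.42 × (-2.7) = -1.134 pp.
Total hours worked: 0.58 × 4.4 = 2.552 pp.
TFP growth = 1.4 − 1.418 = -0.018%.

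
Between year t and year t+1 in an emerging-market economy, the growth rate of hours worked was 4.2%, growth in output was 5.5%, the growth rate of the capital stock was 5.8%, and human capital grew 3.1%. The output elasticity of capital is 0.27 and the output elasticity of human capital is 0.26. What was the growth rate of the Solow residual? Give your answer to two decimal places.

Labor's share = 1 − 0.27 − 0.26 = 0.47.
The capital stock: 0.27 × 5.8 = 1.566 pp.
Human capital: 0.26 × 3.1 = 0.806 pp.
Hours worked: 0.47 × 4.2 = 1.974 pp.
TFP growth = 5.5 − 4.346 = 1.154%.

1.15%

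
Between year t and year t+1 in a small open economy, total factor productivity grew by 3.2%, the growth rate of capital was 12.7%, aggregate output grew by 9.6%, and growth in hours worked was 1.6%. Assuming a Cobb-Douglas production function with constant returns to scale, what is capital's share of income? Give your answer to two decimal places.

gY = gA + α·gK + (1−α)·gL, so gY − gA − gL = α(gK − gL).
9.6 − 3.2 − 1.6 = α × (12.7 − 1.6).
4.8 = 11.1 α, so α = 0.4324.

Capital's share of income is 0.43.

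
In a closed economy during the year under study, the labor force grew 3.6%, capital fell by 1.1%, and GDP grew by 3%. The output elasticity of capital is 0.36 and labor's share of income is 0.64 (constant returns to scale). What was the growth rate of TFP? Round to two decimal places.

TFP grew 1.09%.

Labor's share = 1 − 0.36 = 0.64.
Capital: 0.36 × (-1.1) = -0.396 pp.
The labor force: 0.64 × 3.6 = 2.304 pp.
TFP growth = 3 − 1.908 = 1.092%.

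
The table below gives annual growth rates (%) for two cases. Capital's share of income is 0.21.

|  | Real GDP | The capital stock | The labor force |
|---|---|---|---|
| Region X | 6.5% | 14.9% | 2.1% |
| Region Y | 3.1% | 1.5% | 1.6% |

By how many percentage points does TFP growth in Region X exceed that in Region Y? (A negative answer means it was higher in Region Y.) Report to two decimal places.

0.19 percentage points

Labor's share = 1 − 0.21 = 0.79.
Region X: TFP = 6.5 − 3.129 − 1.659 = 1.712%.
Region Y: TFP = 3.1 − 0.315 − 1.264 = 1.521%.
Difference = 1.712 − (1.521) = 0.191 pp.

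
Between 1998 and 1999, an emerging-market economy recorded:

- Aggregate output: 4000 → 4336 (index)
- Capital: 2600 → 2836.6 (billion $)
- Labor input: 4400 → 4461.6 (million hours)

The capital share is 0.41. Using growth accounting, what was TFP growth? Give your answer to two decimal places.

TFP growth was 3.84%.

Aggregate output growth = (4336 − 4000) / 4000 = 8.4%.
Capital growth = (2836.6 − 2600) / 2600 = 9.1%.
Labor input growth = (4461.6 − 4400) / 4400 = 1.4%.
Labor's share = 1 − 0.41 = 0.59.
Capital: 0.41 × 9.1 = 3.731 pp.
Labor input: 0.59 × 1.4 = 0.826 pp.
TFP growth = 8.4 − 4.557 = 3.843%.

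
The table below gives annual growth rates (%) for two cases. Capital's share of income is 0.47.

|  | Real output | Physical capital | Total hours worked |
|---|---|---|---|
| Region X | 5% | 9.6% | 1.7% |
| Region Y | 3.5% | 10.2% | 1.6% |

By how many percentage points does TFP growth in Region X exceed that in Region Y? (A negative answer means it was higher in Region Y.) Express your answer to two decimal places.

Labor's share = 1 − 0.47 = 0.53.
Region X: TFP = 5 − 4.512 − 0.901 = -0.413%.
Region Y: TFP = 3.5 − 4.794 − 0.848 = -2.142%.
Difference = -0.413 − (-2.142) = 1.729 pp.

1.73 percentage points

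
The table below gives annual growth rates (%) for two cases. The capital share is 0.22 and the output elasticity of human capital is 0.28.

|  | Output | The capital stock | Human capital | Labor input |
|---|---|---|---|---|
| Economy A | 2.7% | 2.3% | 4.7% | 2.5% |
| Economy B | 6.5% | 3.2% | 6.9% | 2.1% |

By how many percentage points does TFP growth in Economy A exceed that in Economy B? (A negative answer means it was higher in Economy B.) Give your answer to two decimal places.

-3.19 percentage points

Labor's share = 1 − 0.22 − 0.28 = 0.5.
Economy A: TFP = 2.7 − 0.506 − 1.316 − 1.25 = -0.372%.
Economy B: TFP = 6.5 − 0.704 − 1.932 − 1.05 = 2.814%.
Difference = -0.372 − (2.814) = -3.186 pp.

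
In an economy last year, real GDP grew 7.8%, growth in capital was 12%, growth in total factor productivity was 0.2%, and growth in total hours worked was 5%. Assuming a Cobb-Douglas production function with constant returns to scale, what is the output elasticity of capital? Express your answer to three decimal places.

α = 0.371

gY = gA + α·gK + (1−α)·gL, so gY − gA − gL = α(gK − gL).
7.8 − 0.2 − 5 = α × (12 − 5).
2.6 = 7 α, so α = 0.37143.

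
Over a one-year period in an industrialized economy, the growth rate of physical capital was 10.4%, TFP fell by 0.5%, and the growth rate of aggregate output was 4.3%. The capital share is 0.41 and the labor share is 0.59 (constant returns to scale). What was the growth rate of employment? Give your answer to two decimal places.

Labor's share = 1 − 0.41 = 0.59.
gY = gA + 0.41×10.4 + 0.59×g.
0.59×g = 4.3 + 0.5 − 4.264 = 0.536.
g = 0.536 / 0.59 = 0.9085%.

Employment growth was 0.91%.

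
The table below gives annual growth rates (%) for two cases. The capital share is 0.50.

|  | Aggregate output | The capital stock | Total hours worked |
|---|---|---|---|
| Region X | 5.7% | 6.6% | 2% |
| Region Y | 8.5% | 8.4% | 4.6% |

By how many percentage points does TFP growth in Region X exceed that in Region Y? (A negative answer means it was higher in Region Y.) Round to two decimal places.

Labor's share = 1 − 0.5 = 0.5.
Region X: TFP = 5.7 − 3.3 − 1 = 1.4%.
Region Y: TFP = 8.5 − 4.2 − 2.3 = 2%.
Difference = 1.4 − (2) = -0.6 pp.

-0.60 percentage points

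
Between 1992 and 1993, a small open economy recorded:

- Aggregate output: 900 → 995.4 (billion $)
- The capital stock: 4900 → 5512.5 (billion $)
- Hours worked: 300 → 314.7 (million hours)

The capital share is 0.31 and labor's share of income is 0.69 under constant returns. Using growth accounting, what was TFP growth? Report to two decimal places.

Aggregate output growth = (995.4 − 900) / 900 = 10.6%.
The capital stock growth = (5512.5 − 4900) / 4900 = 12.5%.
Hours worked growth = (314.7 − 300) / 300 = 4.9%.
Labor's share = 1 − 0.31 = 0.69.
The capital stock: 0.31 × 12.5 = 3.875 pp.
Hours worked: 0.69 × 4.9 = 3.381 pp.
TFP growth = 10.6 − 7.256 = 3.344%.

TFP grew 3.34%.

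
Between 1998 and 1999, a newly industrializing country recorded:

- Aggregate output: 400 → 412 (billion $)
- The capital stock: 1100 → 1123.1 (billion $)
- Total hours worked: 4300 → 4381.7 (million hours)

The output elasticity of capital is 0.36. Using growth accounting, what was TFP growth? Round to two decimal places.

Aggregate output growth = (412 − 400) / 400 = 3%.
The capital stock growth = (1123.1 − 1100) / 1100 = 2.1%.
Total hours worked growth = (4381.7 − 4300) / 4300 = 1.9%.
Labor's share = 1 − 0.36 = 0.64.
The capital stock: 0.36 × 2.1 = 0.756 pp.
Total hours worked: 0.64 × 1.9 = 1.216 pp.
TFP growth = 3 − 1.972 = 1.028%.

1.03%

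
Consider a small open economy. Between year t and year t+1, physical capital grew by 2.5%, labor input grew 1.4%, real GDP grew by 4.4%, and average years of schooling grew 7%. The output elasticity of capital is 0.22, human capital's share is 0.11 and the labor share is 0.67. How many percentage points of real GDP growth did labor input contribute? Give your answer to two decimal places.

Labor's share = 1 − 0.22 − 0.11 = 0.67.
Contribution = share × growth = 0.67 × 1.4 = 0.938 pp.

0.94 percentage points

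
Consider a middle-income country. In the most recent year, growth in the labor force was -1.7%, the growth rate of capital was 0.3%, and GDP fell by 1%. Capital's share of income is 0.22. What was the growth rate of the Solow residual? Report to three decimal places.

0.260%

Labor's share = 1 − 0.22 = 0.78.
Capital: 0.22 × 0.3 = 0.066 pp.
The labor force: 0.78 × (-1.7) = -1.326 pp.
TFP growth = -1 + 1.26 = 0.26%.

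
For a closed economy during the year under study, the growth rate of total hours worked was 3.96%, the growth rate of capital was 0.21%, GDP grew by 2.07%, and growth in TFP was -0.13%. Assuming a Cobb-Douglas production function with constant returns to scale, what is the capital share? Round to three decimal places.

gY = gA + α·gK + (1−α)·gL, so gY − gA − gL = α(gK − gL).
2.07 + 0.13 − 3.96 = α × (0.21 − 3.96).
-1.76 = -3.75 α, so α = 0.46933.

The capital share is 0.469.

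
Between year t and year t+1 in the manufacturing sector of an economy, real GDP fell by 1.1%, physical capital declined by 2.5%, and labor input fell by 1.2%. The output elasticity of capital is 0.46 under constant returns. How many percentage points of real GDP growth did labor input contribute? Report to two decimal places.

-0.65

Labor's share = 1 − 0.46 = 0.54.
Contribution = share × growth = 0.54 × (-1.2) = -0.648 pp.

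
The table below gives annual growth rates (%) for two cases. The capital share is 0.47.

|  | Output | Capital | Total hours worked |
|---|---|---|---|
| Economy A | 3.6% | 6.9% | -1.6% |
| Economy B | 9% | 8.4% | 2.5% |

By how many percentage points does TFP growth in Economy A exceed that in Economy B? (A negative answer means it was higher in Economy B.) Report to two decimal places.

Labor's share = 1 − 0.47 = 0.53.
Economy A: TFP = 3.6 − 3.243 + 0.848 = 1.205%.
Economy B: TFP = 9 − 3.948 − 1.325 = 3.727%.
Difference = 1.205 − (3.727) = -2.522 pp.

-2.52 percentage points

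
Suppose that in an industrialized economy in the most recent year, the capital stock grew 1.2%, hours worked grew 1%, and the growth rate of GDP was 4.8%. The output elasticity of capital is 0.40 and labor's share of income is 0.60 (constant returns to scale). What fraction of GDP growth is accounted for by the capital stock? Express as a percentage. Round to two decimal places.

The capital stock contributed 0.4 × 1.2 = 0.48 pp.
Share of growth = 0.48 / 4.8 × 100 = 10%.

The capital stock accounted for 10.00% of growth.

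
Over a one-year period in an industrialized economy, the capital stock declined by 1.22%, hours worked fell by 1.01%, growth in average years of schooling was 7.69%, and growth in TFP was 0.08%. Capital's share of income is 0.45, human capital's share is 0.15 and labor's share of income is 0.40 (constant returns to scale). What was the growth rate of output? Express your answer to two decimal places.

Labor's share = 1 − 0.45 − 0.15 = 0.4.
The capital stock: 0.45 × (-1.22) = -0.549 pp.
Average years of schooling: 0.15 × 7.69 = 1.1535 pp.
Hours worked: 0.4 × (-1.01) = -0.404 pp.
Output growth = 0.08 + 0.2005 = 0.2805%.

0.28%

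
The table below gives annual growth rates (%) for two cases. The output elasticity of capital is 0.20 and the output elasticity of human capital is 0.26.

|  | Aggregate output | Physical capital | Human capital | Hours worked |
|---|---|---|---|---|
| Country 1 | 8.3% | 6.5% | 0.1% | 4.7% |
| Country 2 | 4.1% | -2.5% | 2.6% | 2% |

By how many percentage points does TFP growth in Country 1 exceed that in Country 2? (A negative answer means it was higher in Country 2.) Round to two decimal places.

Labor's share = 1 − 0.2 − 0.26 = 0.54.
Country 1: TFP = 8.3 − 1.3 − 0.026 − 2.538 = 4.436%.
Country 2: TFP = 4.1 + 0.5 − 0.676 − 1.08 = 2.844%.
Difference = 4.436 − (2.844) = 1.592 pp.

1.59 percentage points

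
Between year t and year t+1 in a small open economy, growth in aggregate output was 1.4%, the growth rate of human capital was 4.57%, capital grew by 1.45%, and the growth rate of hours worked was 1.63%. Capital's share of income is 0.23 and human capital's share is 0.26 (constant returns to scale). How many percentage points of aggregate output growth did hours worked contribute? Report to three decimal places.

Labor's share = 1 − 0.23 − 0.26 = 0.51.
Contribution = share × growth = 0.51 × 1.63 = 0.8313 pp.

0.831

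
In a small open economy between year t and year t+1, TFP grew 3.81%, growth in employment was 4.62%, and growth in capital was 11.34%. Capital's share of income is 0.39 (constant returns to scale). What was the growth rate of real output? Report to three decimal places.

Labor's share = 1 − 0.39 = 0.61.
Capital: 0.39 × 11.34 = 4.4226 pp.
Employment: 0.61 × 4.62 = 2.8182 pp.
Output growth = 3.81 + 7.2408 = 11.0508%.

Real output grew 11.051%.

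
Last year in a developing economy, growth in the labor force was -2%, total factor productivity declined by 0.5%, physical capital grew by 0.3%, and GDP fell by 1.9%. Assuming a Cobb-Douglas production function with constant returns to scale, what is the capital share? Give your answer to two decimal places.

gY = gA + α·gK + (1−α)·gL, so gY − gA − gL = α(gK − gL).
-1.9 + 0.5 + 2 = α × (0.3 − (-2)).
0.6 = 2.3 α, so α = 0.2609.

The capital share is 0.26.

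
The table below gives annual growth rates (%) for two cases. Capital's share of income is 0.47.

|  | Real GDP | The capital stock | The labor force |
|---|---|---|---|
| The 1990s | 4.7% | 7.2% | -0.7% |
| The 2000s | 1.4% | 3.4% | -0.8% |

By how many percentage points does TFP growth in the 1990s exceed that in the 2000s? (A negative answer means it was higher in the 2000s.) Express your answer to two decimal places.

Labor's share = 1 − 0.47 = 0.53.
The 1990s: TFP = 4.7 − 3.384 + 0.371 = 1.687%.
The 2000s: TFP = 1.4 − 1.598 + 0.424 = 0.226%.
Difference = 1.687 − (0.226) = 1.461 pp.

1.46 percentage points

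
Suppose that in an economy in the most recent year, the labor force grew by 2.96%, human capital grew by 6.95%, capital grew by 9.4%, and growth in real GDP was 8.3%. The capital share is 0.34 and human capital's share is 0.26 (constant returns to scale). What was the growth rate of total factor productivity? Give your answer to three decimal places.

Labor's share = 1 − 0.34 − 0.26 = 0.4.
Capital: 0.34 × 9.4 = 3.196 pp.
Human capital: 0.26 × 6.95 = 1.807 pp.
The labor force: 0.4 × 2.96 = 1.184 pp.
TFP growth = 8.3 − 6.187 = 2.113%.

2.113%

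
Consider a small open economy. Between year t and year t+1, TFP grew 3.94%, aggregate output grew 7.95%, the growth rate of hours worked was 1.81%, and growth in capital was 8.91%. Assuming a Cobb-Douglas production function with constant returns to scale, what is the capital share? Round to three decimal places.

α = 0.310

gY = gA + α·gK + (1−α)·gL, so gY − gA − gL = α(gK − gL).
7.95 − 3.94 − 1.81 = α × (8.91 − 1.81).
2.2 = 7.1 α, so α = 0.30986.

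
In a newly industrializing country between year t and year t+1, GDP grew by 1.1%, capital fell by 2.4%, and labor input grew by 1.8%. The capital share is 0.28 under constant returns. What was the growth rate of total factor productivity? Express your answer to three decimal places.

0.476%

Labor's share = 1 − 0.28 = 0.72.
Capital: 0.28 × (-2.4) = -0.672 pp.
Labor input: 0.72 × 1.8 = 1.296 pp.
TFP growth = 1.1 − 0.624 = 0.476%.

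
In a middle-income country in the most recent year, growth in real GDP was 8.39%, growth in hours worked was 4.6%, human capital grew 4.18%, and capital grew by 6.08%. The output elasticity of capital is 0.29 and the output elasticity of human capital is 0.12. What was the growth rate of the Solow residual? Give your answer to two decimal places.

Labor's share = 1 − 0.29 − 0.12 = 0.59.
Capital: 0.29 × 6.08 = 1.7632 pp.
Human capital: 0.12 × 4.18 = 0.5016 pp.
Hours worked: 0.59 × 4.6 = 2.714 pp.
TFP growth = 8.39 − 4.9788 = 3.4112%.

3.41%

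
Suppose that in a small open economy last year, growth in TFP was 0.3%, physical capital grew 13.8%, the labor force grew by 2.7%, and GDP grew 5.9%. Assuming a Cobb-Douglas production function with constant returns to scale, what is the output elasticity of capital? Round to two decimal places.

α = 0.26

gY = gA + α·gK + (1−α)·gL, so gY − gA − gL = α(gK − gL).
5.9 − 0.3 − 2.7 = α × (13.8 − 2.7).
2.9 = 11.1 α, so α = 0.2613.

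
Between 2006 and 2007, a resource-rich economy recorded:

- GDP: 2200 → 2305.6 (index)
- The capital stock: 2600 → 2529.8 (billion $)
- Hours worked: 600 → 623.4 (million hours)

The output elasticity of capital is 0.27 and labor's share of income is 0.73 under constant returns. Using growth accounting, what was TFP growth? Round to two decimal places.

GDP growth = (2305.6 − 2200) / 2200 = 4.8%.
The capital stock growth = (2529.8 − 2600) / 2600 = -2.7%.
Hours worked growth = (623.4 − 600) / 600 = 3.9%.
Labor's share = 1 − 0.27 = 0.73.
The capital stock: 0.27 × (-2.7) = -0.729 pp.
Hours worked: 0.73 × 3.9 = 2.847 pp.
TFP growth = 4.8 − 2.118 = 2.682%.

2.68%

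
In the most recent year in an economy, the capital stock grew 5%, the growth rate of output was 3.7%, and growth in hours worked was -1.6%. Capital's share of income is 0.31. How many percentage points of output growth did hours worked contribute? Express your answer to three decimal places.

Labor's share = 1 − 0.31 = 0.69.
Contribution = share × growth = 0.69 × (-1.6) = -1.104 pp.

-1.104 percentage points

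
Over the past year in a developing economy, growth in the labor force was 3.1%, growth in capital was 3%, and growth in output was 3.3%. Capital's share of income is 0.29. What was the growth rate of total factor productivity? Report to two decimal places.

0.23%

Labor's share = 1 − 0.29 = 0.71.
Capital: 0.29 × 3 = 0.87 pp.
The labor force: 0.71 × 3.1 = 2.201 pp.
TFP growth = 3.3 − 3.071 = 0.229%.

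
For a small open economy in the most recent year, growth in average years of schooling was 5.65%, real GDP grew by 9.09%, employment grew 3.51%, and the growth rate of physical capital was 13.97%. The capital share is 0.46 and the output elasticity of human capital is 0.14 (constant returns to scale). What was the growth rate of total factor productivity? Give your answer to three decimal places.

0.469%

Labor's share = 1 − 0.46 − 0.14 = 0.4.
Physical capital: 0.46 × 13.97 = 6.4262 pp.
Average years of schooling: 0.14 × 5.65 = 0.791 pp.
Employment: 0.4 × 3.51 = 1.404 pp.
TFP growth = 9.09 − 8.6212 = 0.4688%.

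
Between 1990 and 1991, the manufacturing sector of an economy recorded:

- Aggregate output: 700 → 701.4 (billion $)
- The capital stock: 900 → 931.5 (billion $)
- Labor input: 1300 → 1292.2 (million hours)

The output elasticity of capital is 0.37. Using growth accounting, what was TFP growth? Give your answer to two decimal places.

-0.72%

Aggregate output growth = (701.4 − 700) / 700 = 0.2%.
The capital stock growth = (931.5 − 900) / 900 = 3.5%.
Labor input growth = (1292.2 − 1300) / 1300 = -0.6%.
Labor's share = 1 − 0.37 = 0.63.
The capital stock: 0.37 × 3.5 = 1.295 pp.
Labor input: 0.63 × (-0.6) = -0.378 pp.
TFP growth = 0.2 − 0.917 = -0.717%.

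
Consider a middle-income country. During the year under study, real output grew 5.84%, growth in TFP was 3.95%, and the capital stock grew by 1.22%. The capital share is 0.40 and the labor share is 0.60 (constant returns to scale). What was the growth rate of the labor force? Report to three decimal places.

2.337%

Labor's share = 1 − 0.4 = 0.6.
gY = gA + 0.4×1.22 + 0.6×g.
0.6×g = 5.84 − 3.95 − 0.488 = 1.402.
g = 1.402 / 0.6 = 2.33667%.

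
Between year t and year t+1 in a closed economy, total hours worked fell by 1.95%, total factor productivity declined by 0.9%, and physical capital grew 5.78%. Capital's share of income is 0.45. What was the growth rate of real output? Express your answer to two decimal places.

0.63%

Labor's share = 1 − 0.45 = 0.55.
Physical capital: 0.45 × 5.78 = 2.601 pp.
Total hours worked: 0.55 × (-1.95) = -1.0725 pp.
Output growth = -0.9 + 1.5285 = 0.6285%.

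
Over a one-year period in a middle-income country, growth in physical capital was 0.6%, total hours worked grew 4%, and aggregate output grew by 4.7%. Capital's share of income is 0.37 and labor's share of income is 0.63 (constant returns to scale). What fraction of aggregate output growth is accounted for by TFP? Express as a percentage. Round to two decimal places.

41.66%

Labor's share = 1 − 0.37 = 0.63.
Physical capital: 0.37 × 0.6 = 0.222 pp.
Total hours worked: 0.63 × 4 = 2.52 pp.
TFP growth = 4.7 − 2.742 = 1.958%.
TFP share of growth = 1.958 / 4.7 × 100 = 41.6596%.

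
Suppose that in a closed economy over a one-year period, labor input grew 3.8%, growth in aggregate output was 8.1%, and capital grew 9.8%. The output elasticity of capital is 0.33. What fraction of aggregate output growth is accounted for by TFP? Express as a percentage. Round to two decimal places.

TFP accounted for 28.64% of growth.

Labor's share = 1 − 0.33 = 0.67.
Capital: 0.33 × 9.8 = 3.234 pp.
Labor input: 0.67 × 3.8 = 2.546 pp.
TFP growth = 8.1 − 5.78 = 2.32%.
TFP share of growth = 2.32 / 8.1 × 100 = 28.642%.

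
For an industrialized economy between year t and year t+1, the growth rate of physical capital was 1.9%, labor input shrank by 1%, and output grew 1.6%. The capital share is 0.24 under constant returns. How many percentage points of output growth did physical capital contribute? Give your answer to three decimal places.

0.456 percentage points

Contribution = share × growth = 0.24 × 1.9 = 0.456 pp.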